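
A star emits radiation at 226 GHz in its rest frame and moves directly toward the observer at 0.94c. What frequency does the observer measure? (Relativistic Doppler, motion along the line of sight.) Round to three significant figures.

1290 GHz

Relativistic Doppler (source moving toward): f_obs = f_src · √((1+β)/(1−β)).
With β = 0.94: factor = √(1.94/0.06) = 5.6862.
f_obs = 226 × 5.6862 = 1290 GHz.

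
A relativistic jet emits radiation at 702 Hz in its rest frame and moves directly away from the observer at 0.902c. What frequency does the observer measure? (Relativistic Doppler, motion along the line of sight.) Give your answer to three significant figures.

Relativistic Doppler (source moving away): f_obs = f_src · √((1−β)/(1+β)).
With β = 0.902: factor = √(0.098/1.902) = 0.22699.
f_obs = 702 × 0.22699 = 159 Hz.

159 Hz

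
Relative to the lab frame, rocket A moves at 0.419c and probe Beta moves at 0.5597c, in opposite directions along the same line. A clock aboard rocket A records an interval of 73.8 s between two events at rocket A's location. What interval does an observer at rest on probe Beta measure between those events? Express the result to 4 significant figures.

121.1 s

Speed of rocket A in probe Beta's frame: u = (v_A + v_B)/(1 + v_A v_B/c²) = (0.419 + 0.5597)/(1 + 0.419×0.5597) = 0.9787/1.2345143 = 0.79278; |u| = 0.79278c.
At |u| = 0.79278c, γ = (1 − 0.6285)^(−1/2) = 1.6407.
Rocket A's interval is proper; time dilation gives Δt_B = γΔτ = 1.6407 × 73.8 s = 121.1 s.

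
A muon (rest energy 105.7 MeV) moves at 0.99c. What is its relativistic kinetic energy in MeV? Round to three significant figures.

644 MeV

β² = 0.9801, so γ = 1/√0.0199 = 7.0888.
Kinetic energy: K = (γ − 1)mc² = (7.0888 − 1) × 105.7 MeV = 6.0888 × 105.7 = 644 MeV.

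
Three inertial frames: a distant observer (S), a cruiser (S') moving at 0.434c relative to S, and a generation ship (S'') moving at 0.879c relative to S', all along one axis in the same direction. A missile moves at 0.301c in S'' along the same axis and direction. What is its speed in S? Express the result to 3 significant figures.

First combine the missile and generation ship (S''→S'): u₁ = (0.301 + 0.879)/(1 + 0.301×0.879) = 1.18/1.264579 = 0.93312.
Then combine with the cruiser (S'→S): u = (0.93312 + 0.434)/(1 + 0.93312×0.434) = 1.36712/1.40497408 = 0.97306.

0.973c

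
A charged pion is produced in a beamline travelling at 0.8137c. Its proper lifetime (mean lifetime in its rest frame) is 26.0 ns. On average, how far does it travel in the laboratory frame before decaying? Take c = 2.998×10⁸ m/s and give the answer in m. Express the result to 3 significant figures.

γ = 1/√(1 − β²) = 1/√(1 − 0.66210769) = 1/√0.33789231 = 1/0.581285 = 1.7203.
Lab-frame lifetime: Δt = γτ = 1.7203 × 26.0 ns = 44.728 ns.
Distance: d = vΔt = 0.8137 × 2.998×10⁸ m/s × 4.4728×10^-8 s = 10.9 m.

10.9 m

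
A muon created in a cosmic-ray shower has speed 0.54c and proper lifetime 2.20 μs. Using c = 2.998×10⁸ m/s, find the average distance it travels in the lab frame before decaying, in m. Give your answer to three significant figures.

423 m

β² = 0.2916, so γ = 1/√0.7084 = 1.1881.
Lab-frame lifetime: Δt = γτ = 1.1881 × 2.20 μs = 2.6138 μs.
Distance: d = vΔt = 0.54 × 2.998×10⁸ m/s × 2.6138×10^-6 s = 423 m.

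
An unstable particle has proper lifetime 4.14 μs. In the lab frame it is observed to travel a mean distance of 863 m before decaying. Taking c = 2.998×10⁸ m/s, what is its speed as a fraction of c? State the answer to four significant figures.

0.5709c

Let x = d/(cτ) = 863.0 m / (2.998×10⁸ m/s × 4.140×10^-6 s) = 0.69531. Since d = βγcτ, x = βγ = β/√(1−β²).
Solving: β² = x²/(1+x²) = 0.483456/1.483456 = 0.325898, so β = 0.5709.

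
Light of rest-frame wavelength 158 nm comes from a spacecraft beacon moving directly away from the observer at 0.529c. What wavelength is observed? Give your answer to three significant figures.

Relativistic Doppler for wavelength: λ_obs = λ_src · √((1+β)/(1−β)).
With β = 0.529: factor = √(1.529/0.471) = 1.8017.
λ_obs = 158 × 1.8017 = 285 nm.

285 nm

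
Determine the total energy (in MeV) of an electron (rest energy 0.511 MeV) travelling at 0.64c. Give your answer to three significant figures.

β² = 0.4096, so γ = 1/√0.5904 = 1.3014.
Total energy: E = γmc² = 1.3014 × 0.511 MeV = 0.665 MeV.

0.665 MeV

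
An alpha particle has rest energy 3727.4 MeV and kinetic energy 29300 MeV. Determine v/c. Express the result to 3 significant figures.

K = (γ−1)mc², so γ = 1 + 29300/3727.4 = 8.8607.
Then v/c = √(1 − γ⁻²) = √(1 − 0.0127369) = √0.9872631 = 0.994.

0.994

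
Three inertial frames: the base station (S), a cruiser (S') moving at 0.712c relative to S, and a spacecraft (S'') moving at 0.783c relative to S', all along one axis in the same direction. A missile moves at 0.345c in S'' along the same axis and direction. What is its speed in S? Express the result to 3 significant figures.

Compose velocities in two stages. Stage 1 (into S'): u₁ = (0.345+0.783)/(1+0.345×0.783) = 0.88809.
Stage 2 (into S): u = (0.88809+0.712)/(1+0.88809×0.712) = 0.98026, so the speed is 0.980c.

0.980c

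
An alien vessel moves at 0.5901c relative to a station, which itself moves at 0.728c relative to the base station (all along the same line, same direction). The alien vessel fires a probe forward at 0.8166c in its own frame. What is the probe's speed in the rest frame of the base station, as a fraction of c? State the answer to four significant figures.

First combine the probe and alien vessel (S''→S'): u₁ = (0.8166 + 0.5901)/(1 + 0.8166×0.5901) = 1.4067/1.48187566 = 0.94927.
Then combine with the station (S'→S): u = (0.94927 + 0.728)/(1 + 0.94927×0.728) = 1.67727/1.69106856 = 0.99184.

0.9918c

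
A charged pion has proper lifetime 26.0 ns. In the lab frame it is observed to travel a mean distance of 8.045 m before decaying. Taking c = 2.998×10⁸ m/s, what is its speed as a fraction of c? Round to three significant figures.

Lab distance = (lab lifetime)·v = γτ·βc, so βγ = d/(cτ) = 8.045/(2.998×10⁸ × 2.600×10^-8) = 1.0321.
With βγ = 1.0321: γ² = 1 + (βγ)² = 2.06523, and β = (βγ)/γ = 1.0321/1.43709 = 0.718.

0.718c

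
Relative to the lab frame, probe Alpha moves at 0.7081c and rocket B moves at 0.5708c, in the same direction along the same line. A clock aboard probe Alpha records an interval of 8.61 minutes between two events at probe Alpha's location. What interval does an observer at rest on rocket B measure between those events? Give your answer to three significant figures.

8.85 minutes

Speed of probe Alpha in rocket B's frame: u = (v_A − v_B)/(1 − v_A v_B/c²) = (0.7081 − 0.5708)/(1 − 0.7081×0.5708) = 0.1373/0.59581652 = 0.23044; |u| = 0.23044c.
γ for this relative speed: γ = 1/√(1 − 0.0531026) = 1.0277.
The clock on probe Alpha records proper time, so rocket B measures Δt = γΔτ = 1.0277 × 8.61 = 8.85 minutes.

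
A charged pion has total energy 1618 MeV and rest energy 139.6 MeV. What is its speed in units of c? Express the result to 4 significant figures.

0.9963c

Total energy E = γmc² gives γ = 1618/139.6 = 11.59.
Hence β = √(1 − 1/γ²) = √(1 − 0.00744446) = √0.99255554 = 0.9963.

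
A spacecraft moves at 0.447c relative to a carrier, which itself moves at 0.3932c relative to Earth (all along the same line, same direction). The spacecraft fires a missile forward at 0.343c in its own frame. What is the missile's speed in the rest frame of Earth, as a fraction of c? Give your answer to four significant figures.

Compose velocities in two stages. Stage 1 (into S'): u₁ = (0.343+0.447)/(1+0.343×0.447) = 0.68498.
Stage 2 (into S): u = (0.68498+0.3932)/(1+0.68498×0.3932) = 0.84941, so the speed is 0.8494c.

0.8494c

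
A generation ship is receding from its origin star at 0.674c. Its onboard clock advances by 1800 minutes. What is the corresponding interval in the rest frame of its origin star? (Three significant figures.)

2440 minutes

γ = 1/√(1 − β²) = 1/√(1 − 0.454276) = 1/√0.545724 = 1/0.738731 = 1.3537.
The onboard clock measures proper time, so the interval in the rest frame of its origin star is dilated: Δt = γ·Δτ = 1.3537 × 1800 minutes = 2440 minutes.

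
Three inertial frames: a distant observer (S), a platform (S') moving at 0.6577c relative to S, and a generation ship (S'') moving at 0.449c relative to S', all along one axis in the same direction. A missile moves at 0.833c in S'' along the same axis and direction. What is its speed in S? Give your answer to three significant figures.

0.986c

Apply u = (u'+v)/(1+u'v) twice. Missile in the platform frame: (0.833+0.449)/(1+0.833·0.449) = 1.282/1.374017 = 0.93303c.
That velocity, transformed to the rest frame of a distant observer: (0.93303+0.6577)/(1+0.93303·0.6577) = 1.59073/1.613653831 = 0.98579c.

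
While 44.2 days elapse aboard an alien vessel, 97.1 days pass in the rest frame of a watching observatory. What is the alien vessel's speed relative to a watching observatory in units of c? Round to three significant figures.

γ = Δt/Δτ = 97.1/44.2 = 2.1968.
β = √(1 − 1/γ²) = √(1 − 0.207214) = √0.792786 = 0.890.

0.890c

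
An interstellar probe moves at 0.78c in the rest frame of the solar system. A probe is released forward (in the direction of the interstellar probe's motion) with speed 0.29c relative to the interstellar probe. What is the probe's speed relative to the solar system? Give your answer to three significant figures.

0.873c

Relativistic velocity addition: u = (u' + v)/(1 + u'v/c²), with u' = 0.29c and v = 0.78c.
Numerator: 0.29 + 0.78 = 1.07. Denominator: 1 + (0.29)(0.78) = 1.2262.
u = 1.07/1.2262 = 0.87261, so the speed is 0.873c.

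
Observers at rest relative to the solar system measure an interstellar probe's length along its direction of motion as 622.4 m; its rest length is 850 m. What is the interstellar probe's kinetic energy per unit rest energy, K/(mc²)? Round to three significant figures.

γ = L₀/L = 850/622.4 = 1.36568.
Since K = (γ−1)mc², K/(mc²) = 1.36568 − 1 = 0.366.

0.366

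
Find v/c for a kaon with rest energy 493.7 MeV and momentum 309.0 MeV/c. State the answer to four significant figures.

pc/(mc²) = 309.0/493.7 = 0.62589 = βγ = β/√(1−β²).
So β² = x²/(1 + x²) with x = 0.62589: x² = 0.391738, β² = 0.391738/1.391738 = 0.281474, β = 0.5305.

0.5305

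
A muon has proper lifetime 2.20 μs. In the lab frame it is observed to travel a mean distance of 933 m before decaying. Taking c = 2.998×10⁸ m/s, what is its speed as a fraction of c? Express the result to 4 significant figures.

0.8166c

Let x = d/(cτ) = 933.0 m / (2.998×10⁸ m/s × 2.200×10^-6 s) = 1.4146. Since d = βγcτ, x = βγ = β/√(1−β²).
Solving: β² = x²/(1+x²) = 2.00109/3.00109 = 0.666788, so β = 0.8166.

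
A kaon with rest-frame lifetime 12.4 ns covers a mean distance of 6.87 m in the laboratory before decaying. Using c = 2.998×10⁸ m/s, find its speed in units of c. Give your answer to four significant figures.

d = βγcτ ⇒ βγ = d/(cτ) = 6.870 m / (3.71752 m) = 1.848.
β = (βγ)/√(1+(βγ)²) = 1.848/√4.4151 = 0.8795.

0.8795c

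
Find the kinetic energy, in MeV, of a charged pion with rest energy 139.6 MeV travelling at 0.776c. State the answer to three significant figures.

81.7 MeV

With β = 0.776, γ = 1/√(1 − 0.776²) = 1/√0.397824 = 1.58546.
Kinetic energy: K = (γ − 1)mc² = (1.58546 − 1) × 139.6 MeV = 0.58546 × 139.6 = 81.7 MeV.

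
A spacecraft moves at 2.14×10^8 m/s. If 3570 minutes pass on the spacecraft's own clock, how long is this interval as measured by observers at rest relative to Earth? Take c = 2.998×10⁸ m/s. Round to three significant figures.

β = v/c = (2.14×10^8 m/s)/(2.998×10⁸ m/s) = 0.713809.
γ = 1/√(1 − β²) = 1/√(1 − 0.5095233) = 1/√0.4904767 = 1/0.70034 = 1.4279.
Time dilation: Δt = γ·Δτ = 1.4279 × 3570 = 5100 minutes.

5100 minutes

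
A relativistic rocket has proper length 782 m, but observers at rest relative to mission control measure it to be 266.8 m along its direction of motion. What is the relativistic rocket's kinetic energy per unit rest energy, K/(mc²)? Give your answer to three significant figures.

From L = L₀/γ: γ = 782/266.8 = 2.93103.
Since K = (γ−1)mc², K/(mc²) = 2.93103 − 1 = 1.93.

1.93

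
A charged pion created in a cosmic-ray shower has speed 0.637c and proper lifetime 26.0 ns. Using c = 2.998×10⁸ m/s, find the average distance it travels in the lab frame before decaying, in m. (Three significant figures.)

γ = 1/√(1 − β²) = 1/√(1 − 0.405769) = 1/√0.594231 = 1/0.770864 = 1.2972.
Lab-frame lifetime: Δt = γτ = 1.2972 × 26.0 ns = 33.727 ns.
Distance: d = vΔt = 0.637 × 2.998×10⁸ m/s × 3.3727×10^-8 s = 6.44 m.

6.44 m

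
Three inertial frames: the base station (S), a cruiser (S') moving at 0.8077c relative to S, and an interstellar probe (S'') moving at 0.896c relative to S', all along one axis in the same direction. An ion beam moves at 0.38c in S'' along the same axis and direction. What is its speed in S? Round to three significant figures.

Apply u = (u'+v)/(1+u'v) twice. Ion beam in the cruiser frame: (0.38+0.896)/(1+0.38·0.896) = 1.276/1.34048 = 0.9519c.
That velocity, transformed to the rest frame of the base station: (0.9519+0.8077)/(1+0.9519·0.8077) = 1.7596/1.76884963 = 0.99477c.

0.995c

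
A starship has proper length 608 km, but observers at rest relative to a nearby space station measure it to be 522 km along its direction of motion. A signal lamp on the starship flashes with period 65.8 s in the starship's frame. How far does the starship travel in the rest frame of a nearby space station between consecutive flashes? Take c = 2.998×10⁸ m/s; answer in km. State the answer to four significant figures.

1.178×10^7 km

From L = L₀/γ: γ = 608/522 = 1.16475.
β = √(1 − 1/γ²) = 0.51272. Lab-frame period = γτ = 1.16475×65.8 s = 76.641 s. Distance = βc × γτ = 0.51272 × 2.998×10⁸ m/s × 76.641 s = 1.1781×10^10 m = 1.178×10^7 km.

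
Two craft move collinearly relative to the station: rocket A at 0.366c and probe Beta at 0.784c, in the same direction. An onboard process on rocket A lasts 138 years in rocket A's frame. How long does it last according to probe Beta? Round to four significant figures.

170.3 years

Transform rocket A's velocity into probe Beta's frame: (0.366 − 0.784)/(1 − 0.366·0.784) = −0.418/0.713056, so the relative speed is 0.58621c.
γ for this relative speed: γ = 1/√(1 − 0.343642) = 1.2343.
Rocket A's interval is proper; time dilation gives Δt_B = γΔτ = 1.2343 × 138 years = 170.3 years.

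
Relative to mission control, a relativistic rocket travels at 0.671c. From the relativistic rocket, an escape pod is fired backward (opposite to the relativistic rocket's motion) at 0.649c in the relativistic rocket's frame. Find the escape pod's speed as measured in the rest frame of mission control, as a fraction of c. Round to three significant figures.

0.0390c

In units of c, u = (u' + v)/(1 + u'v) with u' = −0.649 and v = 0.671.
Numerator: −0.649 + 0.671 = 0.022. Denominator: 1 + (−0.649)(0.671) = 0.564521.
u = 0.022/0.564521 = 0.038971, so the speed is 0.0390c.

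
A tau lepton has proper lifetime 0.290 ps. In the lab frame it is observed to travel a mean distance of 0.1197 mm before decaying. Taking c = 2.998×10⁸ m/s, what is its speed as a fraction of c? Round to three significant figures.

Lab distance = (lab lifetime)·v = γτ·βc, so βγ = d/(cτ) = 1.197×10^-4/(2.998×10⁸ × 2.900×10^-13) = 1.3768.
With βγ = 1.3768: γ² = 1 + (βγ)² = 2.89558, and β = (βγ)/γ = 1.3768/1.70164 = 0.809.

0.809c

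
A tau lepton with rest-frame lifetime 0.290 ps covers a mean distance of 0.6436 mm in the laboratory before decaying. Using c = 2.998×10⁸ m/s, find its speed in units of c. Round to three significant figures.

0.991c

Let x = d/(cτ) = 6.436×10^-4 m / (2.998×10⁸ m/s × 2.900×10^-13 s) = 7.4026. Since d = βγcτ, x = βγ = β/√(1−β²).
Solving: β² = x²/(1+x²) = 54.7985/55.7985 = 0.982078, so β = 0.991.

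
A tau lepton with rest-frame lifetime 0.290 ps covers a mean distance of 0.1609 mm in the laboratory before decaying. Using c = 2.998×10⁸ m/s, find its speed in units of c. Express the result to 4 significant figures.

Let x = d/(cτ) = 1.609×10^-4 m / (2.998×10⁸ m/s × 2.900×10^-13 s) = 1.8507. Since d = βγcτ, x = βγ = β/√(1−β²).
Solving: β² = x²/(1+x²) = 3.42509/4.42509 = 0.774016, so β = 0.8798.

0.8798c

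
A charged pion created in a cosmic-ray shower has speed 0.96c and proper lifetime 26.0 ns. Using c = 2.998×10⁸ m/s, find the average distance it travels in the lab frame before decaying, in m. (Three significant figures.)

γ = 1/√(1 − β²) = 1/√(1 − 0.9216) = 1/√0.0784 = 1/0.28 = 3.5714.
Lab-frame lifetime: Δt = γτ = 3.5714 × 26.0 ns = 92.856 ns.
Distance: d = vΔt = 0.96 × 2.998×10⁸ m/s × 9.2856×10^-8 s = 26.7 m.

26.7 m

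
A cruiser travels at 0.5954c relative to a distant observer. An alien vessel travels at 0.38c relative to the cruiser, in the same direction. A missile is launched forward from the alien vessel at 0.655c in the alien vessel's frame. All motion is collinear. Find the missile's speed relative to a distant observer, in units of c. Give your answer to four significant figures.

0.9536c

First combine the missile and alien vessel (S''→S'): u₁ = (0.655 + 0.38)/(1 + 0.655×0.38) = 1.035/1.2489 = 0.82873.
Then combine with the cruiser (S'→S): u = (0.82873 + 0.5954)/(1 + 0.82873×0.5954) = 1.42413/1.493425842 = 0.9536.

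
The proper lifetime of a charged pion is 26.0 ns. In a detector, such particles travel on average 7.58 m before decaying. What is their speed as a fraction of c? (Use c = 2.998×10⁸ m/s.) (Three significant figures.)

Lab distance = (lab lifetime)·v = γτ·βc, so βγ = d/(cτ) = 7.580/(2.998×10⁸ × 2.600×10^-8) = 0.97244.
With βγ = 0.97244: γ² = 1 + (βγ)² = 1.94564, and β = (βγ)/γ = 0.97244/1.39486 = 0.697.

0.697c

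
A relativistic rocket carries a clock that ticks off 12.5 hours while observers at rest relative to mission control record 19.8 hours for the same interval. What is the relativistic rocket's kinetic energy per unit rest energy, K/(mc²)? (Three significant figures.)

The time-dilation ratio gives γ = 19.8/12.5 = 1.584.
Since K = (γ−1)mc², K/(mc²) = 1.584 − 1 = 0.584.

0.584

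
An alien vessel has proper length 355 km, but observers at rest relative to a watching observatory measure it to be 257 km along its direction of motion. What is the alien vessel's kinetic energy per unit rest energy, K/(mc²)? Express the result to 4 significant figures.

γ = L₀/L = 355/257 = 1.38132.
K/(mc²) = γ − 1 = 1.38132 − 1 = 0.3813.

0.3813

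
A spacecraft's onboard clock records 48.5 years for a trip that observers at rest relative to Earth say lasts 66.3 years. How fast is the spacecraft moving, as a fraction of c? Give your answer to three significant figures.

γ = Δt/Δτ = 66.3/48.5 = 1.367.
β = √(1 − 1/γ²) = √(1 − 0.535135) = √0.464865 = 0.682.

0.682c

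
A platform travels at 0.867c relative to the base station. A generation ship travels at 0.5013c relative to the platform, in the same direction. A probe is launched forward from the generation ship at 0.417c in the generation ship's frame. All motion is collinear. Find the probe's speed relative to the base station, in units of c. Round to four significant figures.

Compose velocities in two stages. Stage 1 (into S'): u₁ = (0.417+0.5013)/(1+0.417×0.5013) = 0.75953.
Stage 2 (into S): u = (0.75953+0.867)/(1+0.75953×0.867) = 0.98072, so the speed is 0.9807c.

0.9807c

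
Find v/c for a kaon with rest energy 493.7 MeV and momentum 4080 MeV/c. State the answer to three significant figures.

pc/(mc²) = 4080/493.7 = 8.2641 = βγ = β/√(1−β²).
So β² = x²/(1 + x²) with x = 8.2641: x² = 68.2953, β² = 68.2953/69.2953 = 0.985569, β = 0.993.

0.993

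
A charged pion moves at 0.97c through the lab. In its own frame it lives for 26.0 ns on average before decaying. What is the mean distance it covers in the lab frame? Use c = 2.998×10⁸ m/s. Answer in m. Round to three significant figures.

31.1 m

γ = 1/√(1 − β²) = 1/√(1 − 0.9409) = 1/√0.0591 = 4.1135.
Lab-frame lifetime: Δt = γτ = 4.1135 × 26.0 ns = 106.95 ns.
Distance: d = vΔt = 0.97 × 2.998×10⁸ m/s × 1.0695×10^-7 s = 31.1 m.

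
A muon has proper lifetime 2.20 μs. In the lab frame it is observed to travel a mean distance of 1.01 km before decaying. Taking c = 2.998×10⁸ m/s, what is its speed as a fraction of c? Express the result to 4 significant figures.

0.8373c

d = βγcτ ⇒ βγ = d/(cτ) = 1010 m / (659.56 m) = 1.5313.
β = (βγ)/√(1+(βγ)²) = 1.5313/√3.34488 = 0.8373.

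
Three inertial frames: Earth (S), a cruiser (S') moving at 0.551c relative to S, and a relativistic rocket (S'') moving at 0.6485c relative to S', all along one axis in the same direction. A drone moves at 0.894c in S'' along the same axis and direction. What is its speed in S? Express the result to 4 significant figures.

Apply u = (u'+v)/(1+u'v) twice. Drone in the cruiser frame: (0.894+0.6485)/(1+0.894·0.6485) = 1.5425/1.579759 = 0.97641c.
That velocity, transformed to the rest frame of Earth: (0.97641+0.551)/(1+0.97641·0.551) = 1.52741/1.53800191 = 0.99311c.

0.9931c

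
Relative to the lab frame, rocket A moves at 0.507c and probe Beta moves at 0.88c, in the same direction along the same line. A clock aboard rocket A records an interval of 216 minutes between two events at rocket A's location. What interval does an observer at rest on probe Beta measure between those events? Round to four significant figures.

292.2 minutes

Speed of rocket A in probe Beta's frame: u = (v_A − v_B)/(1 − v_A v_B/c²) = (0.507 − 0.88)/(1 − 0.507×0.88) = −0.373/0.55384 = −0.67348; |u| = 0.67348c.
At |u| = 0.67348c, γ = (1 − 0.453575)^(−1/2) = 1.3528.
Rocket A's interval is proper; time dilation gives Δt_B = γΔτ = 1.3528 × 216 minutes = 292.2 minutes.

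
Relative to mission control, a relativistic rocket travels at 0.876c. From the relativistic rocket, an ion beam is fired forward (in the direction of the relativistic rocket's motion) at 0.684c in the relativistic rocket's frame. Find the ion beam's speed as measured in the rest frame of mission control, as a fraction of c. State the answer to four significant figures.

Relativistic velocity addition: u = (u' + v)/(1 + u'v/c²), with u' = 0.684c and v = 0.876c.
Numerator: 0.684 + 0.876 = 1.56. Denominator: 1 + (0.684)(0.876) = 1.599184.
u = 1.56/1.599184 = 0.9755, so the speed is 0.9755c.

0.9755c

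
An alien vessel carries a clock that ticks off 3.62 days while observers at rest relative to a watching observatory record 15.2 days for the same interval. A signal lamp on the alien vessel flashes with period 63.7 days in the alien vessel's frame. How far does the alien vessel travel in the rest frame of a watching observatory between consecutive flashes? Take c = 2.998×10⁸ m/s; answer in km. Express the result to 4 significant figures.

γ = Δt/Δτ = 15.2/3.62 = 4.1989.
β = √(1 − 1/γ²) = 0.97123. Lab-frame period = γτ = 4.1989×63.7 days = 267.47 days. Distance = βc × γτ = 0.97123 × 2.998×10⁸ m/s × 23109408 s = 6.7289×10^15 m = 6.729×10^12 km.

6.729×10^12 km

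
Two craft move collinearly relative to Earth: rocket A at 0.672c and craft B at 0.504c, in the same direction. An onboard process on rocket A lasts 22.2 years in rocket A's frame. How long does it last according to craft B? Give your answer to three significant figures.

Transform rocket A's velocity into craft B's frame: (0.672 − 0.504)/(1 − 0.672·0.504) = 0.168/0.661312, so the relative speed is 0.25404c.
At |u| = 0.25404c, γ = (1 − 0.0645363)^(−1/2) = 1.0339.
The clock on rocket A records proper time, so craft B measures Δt = γΔτ = 1.0339 × 22.2 = 23.0 years.

23.0 years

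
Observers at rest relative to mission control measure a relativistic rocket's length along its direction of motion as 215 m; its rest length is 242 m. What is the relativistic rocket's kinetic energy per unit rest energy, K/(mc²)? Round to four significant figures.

0.1256

γ = L₀/L = 242/215 = 1.12558.
Since K = (γ−1)mc², K/(mc²) = 1.12558 − 1 = 0.1256.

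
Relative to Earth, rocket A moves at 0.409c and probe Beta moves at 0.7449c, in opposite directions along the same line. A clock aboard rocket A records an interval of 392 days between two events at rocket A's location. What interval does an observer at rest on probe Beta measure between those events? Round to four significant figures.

The velocity of rocket A relative to probe Beta is (0.409 + 0.7449)c / (1 + 0.409×0.7449) = 0.88444c; relative speed 0.88444c.
γ for this relative speed: γ = 1/√(1 − 0.782234) = 2.1429.
Rocket A's interval is proper; time dilation gives Δt_B = γΔτ = 2.1429 × 392 days = 840.0 days.

840.0 days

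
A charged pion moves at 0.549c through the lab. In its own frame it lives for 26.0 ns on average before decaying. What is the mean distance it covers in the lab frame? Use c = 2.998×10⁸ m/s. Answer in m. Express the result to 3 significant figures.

γ = 1/√(1 − β²) = 1/√(1 − 0.301401) = 1/√0.698599 = 1/0.835822 = 1.1964.
Lab-frame lifetime: Δt = γτ = 1.1964 × 26.0 ns = 31.106 ns.
Distance: d = vΔt = 0.549 × 2.998×10⁸ m/s × 3.1106×10^-8 s = 5.12 m.

5.12 m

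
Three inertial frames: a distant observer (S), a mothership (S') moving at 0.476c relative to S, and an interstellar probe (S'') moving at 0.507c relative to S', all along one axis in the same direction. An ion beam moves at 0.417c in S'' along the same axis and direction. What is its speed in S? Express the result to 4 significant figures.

Apply u = (u'+v)/(1+u'v) twice. Ion beam in the mothership frame: (0.417+0.507)/(1+0.417·0.507) = 0.924/1.211419 = 0.76274c.
That velocity, transformed to the rest frame of a distant observer: (0.76274+0.476)/(1+0.76274·0.476) = 1.23874/1.36306424 = 0.90879c.

0.9088c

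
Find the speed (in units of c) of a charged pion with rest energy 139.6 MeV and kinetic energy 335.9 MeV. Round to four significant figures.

K = (γ−1)mc², so γ = 1 + 335.9/139.6 = 3.4062.
Then v/c = √(1 − γ⁻²) = √(1 − 0.0861906) = √0.9138094 = 0.9559.

0.9559c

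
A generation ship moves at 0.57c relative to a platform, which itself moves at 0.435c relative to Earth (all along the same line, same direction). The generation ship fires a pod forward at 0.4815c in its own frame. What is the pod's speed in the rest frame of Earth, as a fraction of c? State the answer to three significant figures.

0.927c

Apply u = (u'+v)/(1+u'v) twice. Pod in the platform frame: (0.4815+0.57)/(1+0.4815·0.57) = 1.0515/1.274455 = 0.82506c.
That velocity, transformed to the rest frame of Earth: (0.82506+0.435)/(1+0.82506·0.435) = 1.26006/1.3589011 = 0.92726c.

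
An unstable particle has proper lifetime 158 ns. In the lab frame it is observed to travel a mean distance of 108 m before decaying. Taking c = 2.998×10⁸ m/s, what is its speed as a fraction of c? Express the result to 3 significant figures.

d = βγcτ ⇒ βγ = d/(cτ) = 108.0 m / (47.3684 m) = 2.28.
β = (βγ)/√(1+(βγ)²) = 2.28/√6.1984 = 0.916.

0.916c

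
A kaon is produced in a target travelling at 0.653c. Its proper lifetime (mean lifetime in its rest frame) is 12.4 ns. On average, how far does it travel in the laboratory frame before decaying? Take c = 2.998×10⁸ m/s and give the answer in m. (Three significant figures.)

Lorentz factor: γ = (1 − 0.426409)^(−1/2) = 1.3204.
Lab-frame lifetime: Δt = γτ = 1.3204 × 12.4 ns = 16.373 ns.
Distance: d = vΔt = 0.653 × 2.998×10⁸ m/s × 1.6373×10^-8 s = 3.21 m.

3.21 m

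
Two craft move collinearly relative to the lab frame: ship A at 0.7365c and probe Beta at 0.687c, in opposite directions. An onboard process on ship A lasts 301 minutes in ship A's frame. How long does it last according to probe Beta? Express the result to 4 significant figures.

Transform ship A's velocity into probe Beta's frame: (0.7365 + 0.687)/(1 + 0.7365·0.687) = 1.4235/1.5059755, so the relative speed is 0.94523c.
At |u| = 0.94523c, γ = (1 − 0.89346)^(−1/2) = 3.0637.
The clock on ship A records proper time, so probe Beta measures Δt = γΔτ = 3.0637 × 301 = 922.2 minutes.

922.2 minutes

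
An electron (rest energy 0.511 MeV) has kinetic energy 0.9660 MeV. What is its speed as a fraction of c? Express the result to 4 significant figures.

0.9382c

K = (γ−1)mc², so γ = 1 + 0.9660/0.511 = 2.8904.
Then v/c = √(1 − γ⁻²) = √(1 − 0.119697) = √0.880303 = 0.9382.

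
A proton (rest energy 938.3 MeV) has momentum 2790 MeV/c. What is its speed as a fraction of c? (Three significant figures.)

βγ = pc/(mc²) = 2790/938.3 = 2.9735.
Since γ² = 1 + (βγ)² = 9.8417, γ = √9.8417 = 3.13715, and β = (βγ)/γ = 2.9735/3.13715 = 0.948.

0.948c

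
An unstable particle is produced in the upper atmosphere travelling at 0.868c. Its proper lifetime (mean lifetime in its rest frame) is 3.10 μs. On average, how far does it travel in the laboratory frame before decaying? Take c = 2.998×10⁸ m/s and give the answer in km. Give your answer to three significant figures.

With β = 0.868, γ = 1/√(1 − 0.868²) = 1/√0.246576 = 2.0138.
Lab-frame lifetime: Δt = γτ = 2.0138 × 3.10 μs = 6.2428 μs.
Distance: d = vΔt = 0.868 × 2.998×10⁸ m/s × 6.2428×10^-6 s = 1620 m = 1.62 km.

1.62 km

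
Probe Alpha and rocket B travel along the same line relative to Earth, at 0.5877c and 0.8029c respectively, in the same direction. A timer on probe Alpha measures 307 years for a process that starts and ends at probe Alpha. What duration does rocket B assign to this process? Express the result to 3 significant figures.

Transform probe Alpha's velocity into rocket B's frame: (0.5877 − 0.8029)/(1 − 0.5877·0.8029) = −0.2152/0.52813567, so the relative speed is 0.40747c.
γ for this relative speed: γ = 1/√(1 − 0.166032) = 1.095.
The clock on probe Alpha records proper time, so rocket B measures Δt = γΔτ = 1.095 × 307 = 336 years.

336 years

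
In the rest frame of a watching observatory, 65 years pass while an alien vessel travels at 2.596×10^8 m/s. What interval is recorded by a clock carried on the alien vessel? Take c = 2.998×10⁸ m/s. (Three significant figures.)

32.5 years

β = v/c = (2.596×10^8 m/s)/(2.998×10⁸ m/s) = 0.865911.
With β = 0.865911, γ = 1/√(1 − 0.865911²) = 1/√0.2501981 = 1.9992.
The moving clock records proper time: Δτ = Δt/γ = 65/1.9992 = 32.5 years.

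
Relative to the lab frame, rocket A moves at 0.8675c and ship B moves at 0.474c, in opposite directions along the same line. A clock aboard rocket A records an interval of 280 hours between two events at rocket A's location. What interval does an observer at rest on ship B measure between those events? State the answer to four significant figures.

The velocity of rocket A relative to ship B is (0.8675 + 0.474)c / (1 + 0.8675×0.474) = 0.95061c; relative speed 0.95061c.
At |u| = 0.95061c, γ = (1 − 0.903659)^(−1/2) = 3.2218.
The clock on rocket A records proper time, so ship B measures Δt = γΔτ = 3.2218 × 280 = 902.1 hours.

902.1 hours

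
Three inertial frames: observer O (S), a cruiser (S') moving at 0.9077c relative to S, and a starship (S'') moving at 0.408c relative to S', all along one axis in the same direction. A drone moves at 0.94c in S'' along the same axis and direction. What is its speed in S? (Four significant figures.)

First combine the drone and starship (S''→S'): u₁ = (0.94 + 0.408)/(1 + 0.94×0.408) = 1.348/1.38352 = 0.97433.
Then combine with the cruiser (S'→S): u = (0.97433 + 0.9077)/(1 + 0.97433×0.9077) = 1.88203/1.884399341 = 0.99874.

0.9987c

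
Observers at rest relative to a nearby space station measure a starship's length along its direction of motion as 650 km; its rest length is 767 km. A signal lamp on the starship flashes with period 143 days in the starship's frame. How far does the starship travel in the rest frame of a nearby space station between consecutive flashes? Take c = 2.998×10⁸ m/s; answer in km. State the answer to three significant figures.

From L = L₀/γ: γ = 767/650 = 1.18.
β = √(1 − 1/γ²) = 0.53086. Lab-frame period = γτ = 1.18×143 days = 168.74 days. Distance = βc × γτ = 0.53086 × 2.998×10⁸ m/s × 14579136 s = 2.3203×10^15 m = 2.32×10^12 km.

2.32×10^12 km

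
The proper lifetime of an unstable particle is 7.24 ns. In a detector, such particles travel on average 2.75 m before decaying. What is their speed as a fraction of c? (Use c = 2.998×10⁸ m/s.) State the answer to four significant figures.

Let x = d/(cτ) = 2.750 m / (2.998×10⁸ m/s × 7.240×10^-9 s) = 1.267. Since d = βγcτ, x = βγ = β/√(1−β²).
Solving: β² = x²/(1+x²) = 1.60529/2.60529 = 0.616166, so β = 0.7850.

0.7850c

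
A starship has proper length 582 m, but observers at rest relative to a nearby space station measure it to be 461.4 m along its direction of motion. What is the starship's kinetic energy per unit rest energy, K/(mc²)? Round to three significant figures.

From L = L₀/γ: γ = 582/461.4 = 1.26138.
K/(mc²) = γ − 1 = 1.26138 − 1 = 0.261.

0.261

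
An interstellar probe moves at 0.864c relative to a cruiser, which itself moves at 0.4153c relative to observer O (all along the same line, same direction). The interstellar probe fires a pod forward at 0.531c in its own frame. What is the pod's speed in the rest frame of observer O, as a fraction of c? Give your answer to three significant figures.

0.982c

First combine the pod and interstellar probe (S''→S'): u₁ = (0.531 + 0.864)/(1 + 0.531×0.864) = 1.395/1.458784 = 0.95628.
Then combine with the cruiser (S'→S): u = (0.95628 + 0.4153)/(1 + 0.95628×0.4153) = 1.37158/1.397143084 = 0.9817.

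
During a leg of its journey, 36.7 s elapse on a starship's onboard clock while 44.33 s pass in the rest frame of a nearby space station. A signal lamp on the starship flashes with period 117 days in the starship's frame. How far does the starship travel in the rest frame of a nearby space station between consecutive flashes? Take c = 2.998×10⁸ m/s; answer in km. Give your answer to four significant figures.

2.053×10^12 km

From Δt = γΔτ: γ = 44.33/36.7 = 1.2079.
β = √(1 − 1/γ²) = 0.5609. Lab-frame period = γτ = 1.2079×117 days = 141.32 days. Distance = βc × γτ = 0.5609 × 2.998×10⁸ m/s × 12210048 s = 2.0532×10^15 m = 2.053×10^12 km.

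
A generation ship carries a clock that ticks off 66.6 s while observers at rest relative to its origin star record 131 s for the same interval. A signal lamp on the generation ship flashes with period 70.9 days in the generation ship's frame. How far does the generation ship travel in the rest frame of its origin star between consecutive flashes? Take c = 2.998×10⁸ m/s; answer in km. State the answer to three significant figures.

3.11×10^12 km

γ = Δt/Δτ = 131/66.6 = 1.96697.
β = √(1 − 1/γ²) = 0.86112. Lab-frame period = γτ = 1.96697×70.9 days = 139.46 days. Distance = βc × γτ = 0.86112 × 2.998×10⁸ m/s × 12049344 s = 3.1107×10^15 m = 3.11×10^12 km.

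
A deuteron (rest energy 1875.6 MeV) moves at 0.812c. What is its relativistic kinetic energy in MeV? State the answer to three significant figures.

1340 MeV

With β = 0.812, γ = 1/√(1 − 0.812²) = 1/√0.340656 = 1.71333.
Kinetic energy: K = (γ − 1)mc² = (1.71333 − 1) × 1875.6 MeV = 0.71333 × 1875.6 = 1340 MeV.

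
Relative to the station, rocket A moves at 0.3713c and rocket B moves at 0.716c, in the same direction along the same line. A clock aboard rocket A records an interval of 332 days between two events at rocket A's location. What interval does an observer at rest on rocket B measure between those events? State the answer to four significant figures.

The velocity of rocket A relative to rocket B is (0.3713 − 0.716)c / (1 − 0.3713×0.716) = −0.46952c; relative speed 0.46952c.
γ for this relative speed: γ = 1/√(1 − 0.220449) = 1.1326.
The clock on rocket A records proper time, so rocket B measures Δt = γΔτ = 1.1326 × 332 = 376.0 days.

376.0 days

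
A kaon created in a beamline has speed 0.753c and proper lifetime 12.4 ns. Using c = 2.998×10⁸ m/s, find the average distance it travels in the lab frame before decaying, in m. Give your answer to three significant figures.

Lorentz factor: γ = (1 − 0.567009)^(−1/2) = 1.5197.
Lab-frame lifetime: Δt = γτ = 1.5197 × 12.4 ns = 18.844 ns.
Distance: d = vΔt = 0.753 × 2.998×10⁸ m/s × 1.8844×10^-8 s = 4.25 m.

4.25 m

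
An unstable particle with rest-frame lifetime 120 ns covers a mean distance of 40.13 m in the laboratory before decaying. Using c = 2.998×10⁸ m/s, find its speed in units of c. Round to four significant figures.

Lab distance = (lab lifetime)·v = γτ·βc, so βγ = d/(cτ) = 40.13/(2.998×10⁸ × 1.200×10^-7) = 1.1155.
With βγ = 1.1155: γ² = 1 + (βγ)² = 2.24434, and β = (βγ)/γ = 1.1155/1.49811 = 0.7446.

0.7446c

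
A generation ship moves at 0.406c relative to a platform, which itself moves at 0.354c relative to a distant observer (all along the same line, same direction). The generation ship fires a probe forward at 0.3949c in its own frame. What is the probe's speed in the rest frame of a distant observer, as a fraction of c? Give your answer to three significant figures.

0.839c

First combine the probe and generation ship (S''→S'): u₁ = (0.3949 + 0.406)/(1 + 0.3949×0.406) = 0.8009/1.1603294 = 0.69024.
Then combine with the platform (S'→S): u = (0.69024 + 0.354)/(1 + 0.69024×0.354) = 1.04424/1.24434496 = 0.83919.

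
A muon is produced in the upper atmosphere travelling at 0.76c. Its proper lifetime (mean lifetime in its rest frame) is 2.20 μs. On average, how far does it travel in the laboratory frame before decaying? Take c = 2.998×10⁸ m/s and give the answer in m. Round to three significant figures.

771 m

With β = 0.76, γ = 1/√(1 − 0.76²) = 1/√0.4224 = 1.5386.
Lab-frame lifetime: Δt = γτ = 1.5386 × 2.20 μs = 3.3849 μs.
Distance: d = vΔt = 0.76 × 2.998×10⁸ m/s × 3.3849×10^-6 s = 771 m.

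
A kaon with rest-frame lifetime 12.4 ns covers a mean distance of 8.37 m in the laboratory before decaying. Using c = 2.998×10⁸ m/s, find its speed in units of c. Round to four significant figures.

Let x = d/(cτ) = 8.370 m / (2.998×10⁸ m/s × 1.240×10^-8 s) = 2.2515. Since d = βγcτ, x = βγ = β/√(1−β²).
Solving: β² = x²/(1+x²) = 5.06925/6.06925 = 0.835235, so β = 0.9139.

0.9139c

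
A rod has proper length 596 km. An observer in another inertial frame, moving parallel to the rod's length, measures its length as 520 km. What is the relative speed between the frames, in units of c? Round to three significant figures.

Length contraction gives γ = L₀/L = 596/520 = 1.1462.
β = √(1 − 1/γ²) = √0.238834 = 0.489.

0.489c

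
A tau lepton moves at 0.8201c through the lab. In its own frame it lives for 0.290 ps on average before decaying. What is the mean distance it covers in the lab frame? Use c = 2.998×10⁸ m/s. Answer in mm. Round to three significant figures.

With β = 0.8201, γ = 1/√(1 − 0.8201²) = 1/√0.32743599 = 1.7476.
Lab-frame lifetime: Δt = γτ = 1.7476 × 0.290 ps = 0.5068 ps.
Distance: d = vΔt = 0.8201 × 2.998×10⁸ m/s × 5.0680×10^-13 s = 1.25×10^-4 m = 0.125 mm.

0.125 mm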